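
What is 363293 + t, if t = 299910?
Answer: 663203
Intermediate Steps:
363293 + t = 363293 + 299910 = 663203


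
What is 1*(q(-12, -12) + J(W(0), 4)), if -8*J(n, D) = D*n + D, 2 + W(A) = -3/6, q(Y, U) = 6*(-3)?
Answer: -69/4 ≈ -17.250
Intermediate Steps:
q(Y, U) = -18
W(A) = -5/2 (W(A) = -2 - 3/6 = -2 - 3*⅙ = -2 - ½ = -5/2)
J(n, D) = -D/8 - D*n/8 (J(n, D) = -(D*n + D)/8 = -(D + D*n)/8 = -D/8 - D*n/8)
1*(q(-12, -12) + J(W(0), 4)) = 1*(-18 - ⅛*4*(1 - 5/2)) = 1*(-18 - ⅛*4*(-3/2)) = 1*(-18 + ¾) = 1*(-69/4) = -69/4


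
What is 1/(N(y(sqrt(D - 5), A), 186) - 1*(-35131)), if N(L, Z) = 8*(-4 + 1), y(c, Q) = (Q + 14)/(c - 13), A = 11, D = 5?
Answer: 1/35107 ≈ 2.8484e-5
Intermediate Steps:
y(c, Q) = (14 + Q)/(-13 + c)
N(L, Z) = -24 (N(L, Z) = 8*(-3) = -24)
1/(N(y(sqrt(D - 5), A), 186) - 1*(-35131)) = 1/(-24 - 1*(-35131)) = 1/(-24 + 35131) = 1/35107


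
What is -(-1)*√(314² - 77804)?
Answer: 2*√5198 ≈ 144.19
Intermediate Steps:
-(-1)*√(314² - 77804) = -(-1)*√(98596 - 77804) = -(-1)*√20792 = -(-1)*2*√5198 = -(-2)*√5198 = 2*√5198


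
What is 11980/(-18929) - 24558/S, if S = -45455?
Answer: -79692518/860417695 ≈ -0.092621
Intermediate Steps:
11980/(-18929) - 24558/S = 11980/(-18929) - 24558/(-45455) = 11980*(-1/18929) - 24558*(-1/45455) = -11980/18929 + 24558/45455 = -79692518/860417695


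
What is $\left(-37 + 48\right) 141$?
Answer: $1551$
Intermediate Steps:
$\left(-37 + 48\right) 141 = 11 \cdot 141 = 1551$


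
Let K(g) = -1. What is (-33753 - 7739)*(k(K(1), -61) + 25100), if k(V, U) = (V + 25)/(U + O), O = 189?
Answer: -4165827919/4 ≈ -1.0415e+9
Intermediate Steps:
k(V, U) = (25 + V)/(189 + U) (k(V, U) = (V + 25)/(U + 189) = (25 + V)/(189 + U))
(-33753 - 7739)*(k(K(1), -61) + 25100) = (-33753 - 7739)*((25 - 1)/(189 - 61) + 25100) = -41492*(24/128 + 25100) = -41492*((1/128)*24 + 25100) = -41492*(3/16 + 25100) = -41492*401603/16 = -4165827919/4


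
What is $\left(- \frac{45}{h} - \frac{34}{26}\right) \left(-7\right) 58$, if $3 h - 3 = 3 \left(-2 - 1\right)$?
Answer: $- \frac{111853}{13} \approx -8604.1$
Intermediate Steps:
$h = -2$ ($h = 1 + \frac{3 \left(-2 - 1\right)}{3} = 1 + \frac{3 \left(-3\right)}{3} = 1 + \frac{1}{3} \left(-9\right) = 1 - 3 = -2$)
$\left(- \frac{45}{h} - \frac{34}{26}\right) \left(-7\right) 58 = \left(- \frac{45}{-2} - \frac{34}{26}\right) \left(-7\right) 58 = \left(\left(-45\right) \left(- \frac{1}{2}\right) - \frac{17}{13}\right) \left(-7\right) 58 = \left(\frac{45}{2} - \frac{17}{13}\right) \left(-7\right) 58 = \frac{551}{26} \left(-7\right) 58 = \left(- \frac{3857}{26}\right) 58 = - \frac{111853}{13}$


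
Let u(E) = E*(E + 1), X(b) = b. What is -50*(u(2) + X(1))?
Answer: -350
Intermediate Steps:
u(E) = E*(1 + E)
-50*(u(2) + X(1)) = -50*(2*(1 + 2) + 1) = -50*(2*3 + 1) = -50*(6 + 1) = -50*7 = -350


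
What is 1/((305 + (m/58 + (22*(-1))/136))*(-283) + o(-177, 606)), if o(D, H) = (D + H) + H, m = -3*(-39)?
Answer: -1972/169207657 ≈ -1.1654e-5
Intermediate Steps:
m = 117
o(D, H) = D + 2*H
1/((305 + (m/58 + (22*(-1))/136))*(-283) + o(-177, 606)) = 1/((305 + (117/58 + (22*(-1))/136))*(-283) + (-177 + 2*606)) = 1/((305 + (117*(1/58) - 22*1/136))*(-283) + (-177 + 1212)) = 1/((305 + (117/58 - 11/68))*(-283) + 1035) = 1/((305 + 3659/1972)*(-283) + 1035) = 1/((605119/1972)*(-283) + 1035) = 1/(-171248677/1972 + 1035) = 1/(-169207657/1972) = -1972/169207657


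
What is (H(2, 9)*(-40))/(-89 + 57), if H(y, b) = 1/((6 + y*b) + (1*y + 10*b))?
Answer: 5/464 ≈ 0.010776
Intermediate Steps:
H(y, b) = 1/(6 + y + 10*b + b*y) (H(y, b) = 1/((6 + b*y) + (y + 10*b)) = 1/(6 + y + 10*b + b*y))
(H(2, 9)*(-40))/(-89 + 57) = (-40/(6 + 2 + 10*9 + 9*2))/(-89 + 57) = (-40/(6 + 2 + 90 + 18))/(-32) = (-40/116)*(-1/32) = ((1/116)*(-40))*(-1/32) = -10/29*(-1/32) = 5/464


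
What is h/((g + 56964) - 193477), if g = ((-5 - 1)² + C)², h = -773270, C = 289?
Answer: 386635/15444 ≈ 25.035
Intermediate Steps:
g = 105625 (g = ((-5 - 1)² + 289)² = ((-6)² + 289)² = (36 + 289)² = 325² = 105625)
h/((g + 56964) - 193477) = -773270/((105625 + 56964) - 193477) = -773270/(162589 - 193477) = -773270/(-30888) = -773270*(-1/30888) = 386635/15444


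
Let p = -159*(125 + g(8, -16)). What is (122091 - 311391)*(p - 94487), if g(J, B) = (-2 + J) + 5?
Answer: 21979812300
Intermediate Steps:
g(J, B) = 3 + J
p = -21624 (p = -159*(125 + (3 + 8)) = -159*(125 + 11) = -159*136 = -21624)
(122091 - 311391)*(p - 94487) = (122091 - 311391)*(-21624 - 94487) = -189300*(-116111) = 21979812300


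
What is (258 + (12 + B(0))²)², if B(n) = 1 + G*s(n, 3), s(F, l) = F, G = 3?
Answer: 182329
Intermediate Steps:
B(n) = 1 + 3*n
(258 + (12 + B(0))²)² = (258 + (12 + (1 + 3*0))²)² = (258 + (12 + (1 + 0))²)² = (258 + (12 + 1)²)² = (258 + 13²)² = (258 + 169)² = 427² = 182329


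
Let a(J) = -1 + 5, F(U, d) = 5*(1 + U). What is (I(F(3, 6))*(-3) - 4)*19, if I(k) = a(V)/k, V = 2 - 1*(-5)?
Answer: -437/5 ≈ -87.400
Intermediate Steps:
F(U, d) = 5 + 5*U
V = 7 (V = 2 + 5 = 7)
a(J) = 4
I(k) = 4/k
(I(F(3, 6))*(-3) - 4)*19 = ((4/(5 + 5*3))*(-3) - 4)*19 = ((4/(5 + 15))*(-3) - 4)*19 = ((4/20)*(-3) - 4)*19 = ((4*(1/20))*(-3) - 4)*19 = ((⅕)*(-3) - 4)*19 = (-⅗ - 4)*19 = -23/5*19 = -437/5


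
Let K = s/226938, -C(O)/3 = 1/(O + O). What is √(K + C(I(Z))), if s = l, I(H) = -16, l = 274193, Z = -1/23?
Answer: √1072848260310/907752 ≈ 1.1410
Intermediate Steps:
Z = -1/23 (Z = -1*1/23 = -1/23 ≈ -0.043478)
s = 274193
C(O) = -3/(2*O) (C(O) = -3/(O + O) = -3*1/(2*O) = -3/(2*O))
K = 274193/226938 ≈ 1.2082
√(K + C(I(Z))) = √(274193/226938 - 3/2/(-16)) = √(274193/226938 - 3/2*(-1/16)) = √(274193/226938 + 3/32) = √(4727495/3631008) = √1072848260310/907752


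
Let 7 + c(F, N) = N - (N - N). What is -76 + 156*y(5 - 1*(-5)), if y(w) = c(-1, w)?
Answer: 392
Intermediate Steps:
c(F, N) = -7 + N (c(F, N) = -7 + (N - (N - N)) = -7 + (N - 1*0) = -7 + (N + 0) = -7 + N)
y(w) = -7 + w
-76 + 156*y(5 - 1*(-5)) = -76 + 156*(-7 + (5 - 1*(-5))) = -76 + 156*(-7 + (5 + 5)) = -76 + 156*(-7 + 10) = -76 + 156*3 = -76 + 468 = 392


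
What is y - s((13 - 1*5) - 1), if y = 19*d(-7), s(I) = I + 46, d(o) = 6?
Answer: 61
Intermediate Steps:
s(I) = 46 + I
y = 114 (y = 19*6 = 114)
y - s((13 - 1*5) - 1) = 114 - (46 + ((13 - 1*5) - 1)) = 114 - (46 + ((13 - 5) - 1)) = 114 - (46 + (8 - 1)) = 114 - (46 + 7) = 114 - 1*53 = 114 - 53 = 61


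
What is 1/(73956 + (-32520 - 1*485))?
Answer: 1/40951 ≈ 2.4419e-5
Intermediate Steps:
1/(73956 + (-32520 - 1*485)) = 1/(73956 + (-32520 - 485)) = 1/(73956 - 33005) = 1/40951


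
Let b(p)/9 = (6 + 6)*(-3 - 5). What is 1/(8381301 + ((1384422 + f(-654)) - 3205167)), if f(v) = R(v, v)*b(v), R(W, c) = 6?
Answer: 1/6555372 ≈ 1.5255e-7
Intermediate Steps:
b(p) = -864 (b(p) = 9*((6 + 6)*(-3 - 5)) = 9*(12*(-8)) = 9*(-96) = -864)
f(v) = -5184 (f(v) = 6*(-864) = -5184)
1/(8381301 + ((1384422 + f(-654)) - 3205167)) = 1/(8381301 + ((1384422 - 5184) - 3205167)) = 1/(8381301 + (1379238 - 3205167)) = 1/(8381301 - 1825929) = 1/6555372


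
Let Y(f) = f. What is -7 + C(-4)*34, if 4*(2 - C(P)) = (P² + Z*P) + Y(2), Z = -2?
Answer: -160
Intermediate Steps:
C(P) = 3/2 + P/2 - P²/4 (C(P) = 2 - ((P² - 2*P) + 2)/4 = 2 - (2 + P² - 2*P)/4 = 2 + (-½ + P/2 - P²/4) = 3/2 + P/2 - P²/4)
-7 + C(-4)*34 = -7 + (3/2 + (½)*(-4) - ¼*(-4)²)*34 = -7 + (3/2 - 2 - ¼*16)*34 = -7 + (3/2 - 2 - 4)*34 = -7 - 9/2*34 = -7 - 153 = -160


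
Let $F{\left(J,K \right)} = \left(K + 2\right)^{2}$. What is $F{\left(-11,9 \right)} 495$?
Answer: $59895$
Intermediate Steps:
$F{\left(J,K \right)} = \left(2 + K\right)^{2}$
$F{\left(-11,9 \right)} 495 = \left(2 + 9\right)^{2} \cdot 495 = 11^{2} \cdot 495 = 121 \cdot 495 = 59895$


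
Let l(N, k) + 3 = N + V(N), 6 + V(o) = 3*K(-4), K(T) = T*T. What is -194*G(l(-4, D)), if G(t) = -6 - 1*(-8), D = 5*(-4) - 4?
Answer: -388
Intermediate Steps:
K(T) = T²
D = -24 (D = -20 - 4 = -24)
V(o) = 42 (V(o) = -6 + 3*(-4)² = -6 + 3*16 = -6 + 48 = 42)
l(N, k) = 39 + N (l(N, k) = -3 + (N + 42) = -3 + (42 + N) = 39 + N)
G(t) = 2 (G(t) = -6 + 8 = 2)
-194*G(l(-4, D)) = -194*2 = -388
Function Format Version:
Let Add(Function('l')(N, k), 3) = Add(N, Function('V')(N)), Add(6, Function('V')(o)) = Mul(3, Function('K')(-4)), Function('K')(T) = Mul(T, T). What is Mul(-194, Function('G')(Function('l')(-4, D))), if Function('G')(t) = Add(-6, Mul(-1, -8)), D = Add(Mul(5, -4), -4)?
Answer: -388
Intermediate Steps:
Function('K')(T) = Pow(T, 2)
D = -24 (D = Add(-20, -4) = -24)
Function('V')(o) = 42 (Function('V')(o) = Add(-6, Mul(3, Pow(-4, 2))) = Add(-6, Mul(3, 16)) = Add(-6, 48) = 42)
Function('l')(N, k) = Add(39, N) (Function('l')(N, k) = Add(-3, Add(N, 42)) = Add(-3, Add(42, N)) = Add(39, N))
Function('G')(t) = 2 (Function('G')(t) = Add(-6, 8) = 2)
Mul(-194, Function('G')(Function('l')(-4, D))) = Mul(-194, 2) = -388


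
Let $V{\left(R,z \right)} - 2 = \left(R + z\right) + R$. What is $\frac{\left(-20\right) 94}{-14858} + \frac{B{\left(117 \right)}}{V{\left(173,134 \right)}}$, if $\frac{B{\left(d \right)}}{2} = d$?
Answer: $\frac{1095733}{1790389} \approx 0.61201$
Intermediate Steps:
$V{\left(R,z \right)} = 2 + z + 2 R$ ($V{\left(R,z \right)} = 2 + \left(\left(R + z\right) + R\right) = 2 + \left(z + 2 R\right) = 2 + z + 2 R$)
$B{\left(d \right)} = 2 d$
$\frac{\left(-20\right) 94}{-14858} + \frac{B{\left(117 \right)}}{V{\left(173,134 \right)}} = \frac{\left(-20\right) 94}{-14858} + \frac{2 \cdot 117}{2 + 134 + 2 \cdot 173} = \left(-1880\right) \left(- \frac{1}{14858}\right) + \frac{234}{2 + 134 + 346} = \frac{940}{7429} + \frac{234}{482} = \frac{940}{7429} + 234 \cdot \frac{1}{482} = \frac{940}{7429} + \frac{117}{241} = \frac{1095733}{1790389}$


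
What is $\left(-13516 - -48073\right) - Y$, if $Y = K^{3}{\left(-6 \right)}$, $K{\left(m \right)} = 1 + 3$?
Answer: $34493$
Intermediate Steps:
$K{\left(m \right)} = 4$
$Y = 64$ ($Y = 4^{3} = 64$)
$\left(-13516 - -48073\right) - Y = \left(-13516 - -48073\right) - 64 = \left(-13516 + 48073\right) - 64 = 34557 - 64 = 34493$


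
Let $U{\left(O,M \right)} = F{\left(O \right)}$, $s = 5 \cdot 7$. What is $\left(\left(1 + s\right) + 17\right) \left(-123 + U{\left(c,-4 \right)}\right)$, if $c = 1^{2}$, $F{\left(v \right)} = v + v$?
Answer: $-6413$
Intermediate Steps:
$s = 35$
$F{\left(v \right)} = 2 v$
$c = 1$
$U{\left(O,M \right)} = 2 O$
$\left(\left(1 + s\right) + 17\right) \left(-123 + U{\left(c,-4 \right)}\right) = \left(\left(1 + 35\right) + 17\right) \left(-123 + 2 \cdot 1\right) = \left(36 + 17\right) \left(-123 + 2\right) = 53 \left(-121\right) = -6413$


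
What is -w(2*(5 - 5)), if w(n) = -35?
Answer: 35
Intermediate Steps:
-w(2*(5 - 5)) = -1*(-35) = 35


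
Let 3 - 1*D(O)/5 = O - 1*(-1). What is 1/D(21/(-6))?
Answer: 2/55 ≈ 0.036364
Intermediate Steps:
D(O) = 10 - 5*O (D(O) = 15 - 5*(O - 1*(-1)) = 15 - 5*(O + 1) = 15 - 5*(1 + O) = 15 + (-5 - 5*O) = 10 - 5*O)
1/D(21/(-6)) = 1/(10 - 105/(-6)) = 1/(10 - 105*(-1)/6) = 1/(10 - 5*(-7/2)) = 1/(10 + 35/2) = 1/(55/2) = 2/55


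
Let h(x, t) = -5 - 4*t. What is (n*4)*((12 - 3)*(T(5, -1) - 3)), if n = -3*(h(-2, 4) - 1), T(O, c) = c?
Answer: -9504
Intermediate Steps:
n = 66 (n = -3*((-5 - 4*4) - 1) = -3*((-5 - 16) - 1) = -3*(-21 - 1) = -3*(-22) = 66)
(n*4)*((12 - 3)*(T(5, -1) - 3)) = (66*4)*((12 - 3)*(-1 - 3)) = 264*(9*(-4)) = 264*(-36) = -9504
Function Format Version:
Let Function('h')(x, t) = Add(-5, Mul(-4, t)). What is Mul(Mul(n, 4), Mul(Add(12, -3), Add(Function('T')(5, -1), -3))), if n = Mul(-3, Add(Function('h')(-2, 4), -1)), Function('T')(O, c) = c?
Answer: -9504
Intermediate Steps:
n = 66 (n = Mul(-3, Add(Add(-5, Mul(-4, 4)), -1)) = Mul(-3, Add(Add(-5, -16), -1)) = Mul(-3, Add(-21, -1)) = Mul(-3, -22) = 66)
Mul(Mul(n, 4), Mul(Add(12, -3), Add(Function('T')(5, -1), -3))) = Mul(Mul(66, 4), Mul(Add(12, -3), Add(-1, -3))) = Mul(264, Mul(9, -4)) = Mul(264, -36) = -9504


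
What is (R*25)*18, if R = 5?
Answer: 2250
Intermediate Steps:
(R*25)*18 = (5*25)*18 = 125*18 = 2250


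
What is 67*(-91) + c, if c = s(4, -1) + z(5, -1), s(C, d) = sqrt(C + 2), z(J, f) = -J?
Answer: -6102 + sqrt(6) ≈ -6099.5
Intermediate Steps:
s(C, d) = sqrt(2 + C)
c = -5 + sqrt(6) (c = sqrt(2 + 4) - 1*5 = sqrt(6) - 5 = -5 + sqrt(6) ≈ -2.5505)
67*(-91) + c = 67*(-91) + (-5 + sqrt(6)) = -6097 + (-5 + sqrt(6)) = -6102 + sqrt(6)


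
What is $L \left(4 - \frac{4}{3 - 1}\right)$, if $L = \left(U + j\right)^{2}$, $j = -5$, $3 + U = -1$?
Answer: $162$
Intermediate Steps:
$U = -4$ ($U = -3 - 1 = -4$)
$L = 81$ ($L = \left(-4 - 5\right)^{2} = \left(-9\right)^{2} = 81$)
$L \left(4 - \frac{4}{3 - 1}\right) = 81 \left(4 - \frac{4}{3 - 1}\right) = 81 \left(4 - \frac{4}{2}\right) = 81 \left(4 - 2\right) = 81 \cdot 2 = 162$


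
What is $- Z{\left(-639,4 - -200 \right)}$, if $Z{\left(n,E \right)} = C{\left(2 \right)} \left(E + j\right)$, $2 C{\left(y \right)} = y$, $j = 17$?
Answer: $-221$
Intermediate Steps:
$C{\left(y \right)} = \frac{y}{2}$
$Z{\left(n,E \right)} = 17 + E$ ($Z{\left(n,E \right)} = \frac{1}{2} \cdot 2 \left(E + 17\right) = 1 \left(17 + E\right) = 17 + E$)
$- Z{\left(-639,4 - -200 \right)} = - (17 + \left(4 - -200\right)) = - (17 + \left(4 + 200\right)) = - (17 + 204) = \left(-1\right) 221 = -221$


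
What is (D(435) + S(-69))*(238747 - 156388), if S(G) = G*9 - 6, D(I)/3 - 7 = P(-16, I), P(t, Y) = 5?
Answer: -48674169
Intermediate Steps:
D(I) = 36 (D(I) = 21 + 3*5 = 21 + 15 = 36)
S(G) = -6 + 9*G (S(G) = 9*G - 6 = -6 + 9*G)
(D(435) + S(-69))*(238747 - 156388) = (36 + (-6 + 9*(-69)))*(238747 - 156388) = (36 + (-6 - 621))*82359 = (36 - 627)*82359 = -591*82359 = -48674169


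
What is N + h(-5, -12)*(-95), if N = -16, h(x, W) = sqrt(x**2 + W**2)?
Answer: -1251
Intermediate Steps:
h(x, W) = sqrt(W**2 + x**2)
N + h(-5, -12)*(-95) = -16 + sqrt((-12)**2 + (-5)**2)*(-95) = -16 + sqrt(144 + 25)*(-95) = -16 + sqrt(169)*(-95) = -16 + 13*(-95) = -16 - 1235 = -1251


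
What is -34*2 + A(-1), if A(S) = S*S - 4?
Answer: -71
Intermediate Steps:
A(S) = -4 + S² (A(S) = S² - 4 = -4 + S²)
-34*2 + A(-1) = -34*2 + (-4 + (-1)²) = -68 + (-4 + 1) = -68 - 3 = -71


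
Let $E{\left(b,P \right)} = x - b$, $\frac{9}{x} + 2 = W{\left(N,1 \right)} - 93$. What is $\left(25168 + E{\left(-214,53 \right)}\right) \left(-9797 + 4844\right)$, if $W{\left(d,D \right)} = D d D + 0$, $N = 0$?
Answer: $- \frac{11943074793}{95} \approx -1.2572 \cdot 10^{8}$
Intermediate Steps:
$W{\left(d,D \right)} = d D^{2}$ ($W{\left(d,D \right)} = d D^{2} + 0 = d D^{2}$)
$x = - \frac{9}{95}$ ($x = \frac{9}{-2 + \left(0 \cdot 1^{2} - 93\right)} = \frac{9}{-2 + \left(0 \cdot 1 - 93\right)} = \frac{9}{-2 + \left(0 - 93\right)} = \frac{9}{-2 - 93} = \frac{9}{-95} = 9 \left(- \frac{1}{95}\right) = - \frac{9}{95} \approx -0.094737$)
$E{\left(b,P \right)} = - \frac{9}{95} - b$
$\left(25168 + E{\left(-214,53 \right)}\right) \left(-9797 + 4844\right) = \left(25168 - - \frac{20321}{95}\right) \left(-9797 + 4844\right) = \left(25168 + \left(- \frac{9}{95} + 214\right)\right) \left(-4953\right) = \left(25168 + \frac{20321}{95}\right) \left(-4953\right) = \frac{2411281}{95} \left(-4953\right) = - \frac{11943074793}{95}$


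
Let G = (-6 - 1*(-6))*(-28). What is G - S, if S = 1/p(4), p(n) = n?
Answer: -1/4 ≈ -0.25000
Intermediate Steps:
S = 1/4 ≈ 0.25000
G = 0 (G = (-6 + 6)*(-28) = 0*(-28) = 0)
G - S = 0 - 1*1/4 = 0 - 1/4 = -1/4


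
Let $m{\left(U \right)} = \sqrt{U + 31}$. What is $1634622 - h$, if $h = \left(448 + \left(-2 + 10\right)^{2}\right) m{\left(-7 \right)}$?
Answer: $1634622 - 1024 \sqrt{6} \approx 1.6321 \cdot 10^{6}$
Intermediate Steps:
$m{\left(U \right)} = \sqrt{31 + U}$
$h = 1024 \sqrt{6}$ ($h = \left(448 + \left(-2 + 10\right)^{2}\right) \sqrt{31 - 7} = \left(448 + 8^{2}\right) \sqrt{24} = \left(448 + 64\right) 2 \sqrt{6} = 512 \cdot 2 \sqrt{6} = 1024 \sqrt{6} \approx 2508.3$)
$1634622 - h = 1634622 - 1024 \sqrt{6}$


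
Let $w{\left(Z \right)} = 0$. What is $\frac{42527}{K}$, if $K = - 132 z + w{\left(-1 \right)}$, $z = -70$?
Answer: $\frac{42527}{9240} \approx 4.6025$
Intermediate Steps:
$K = 9240$ ($K = \left(-132\right) \left(-70\right) + 0 = 9240 + 0 = 9240$)
$\frac{42527}{K} = \frac{42527}{9240}$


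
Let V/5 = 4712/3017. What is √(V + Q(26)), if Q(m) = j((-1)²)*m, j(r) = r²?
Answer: √307740034/3017 ≈ 5.8146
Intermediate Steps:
Q(m) = m (Q(m) = ((-1)²)²*m = 1²*m = 1*m = m)
V = 23560/3017 (V = 5*(4712/3017) = 23560/3017 ≈ 7.8091)
√(V + Q(26)) = √(23560/3017 + 26) = √(102002/3017) = √307740034/3017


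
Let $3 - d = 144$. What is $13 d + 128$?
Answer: $-1705$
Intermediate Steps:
$d = -141$ ($d = 3 - 144 = -141$)
$13 d + 128 = 13 \left(-141\right) + 128 = -1833 + 128 = -1705$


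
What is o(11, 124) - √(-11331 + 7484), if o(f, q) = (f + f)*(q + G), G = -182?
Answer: -1276 - I*√3847 ≈ -1276.0 - 62.024*I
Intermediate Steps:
o(f, q) = 2*f*(-182 + q) (o(f, q) = (f + f)*(q - 182) = (2*f)*(-182 + q) = 2*f*(-182 + q))
o(11, 124) - √(-11331 + 7484) = 2*11*(-182 + 124) - √(-11331 + 7484) = 2*11*(-58) - √(-3847) = -1276 - I*√3847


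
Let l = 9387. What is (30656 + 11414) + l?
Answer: 51457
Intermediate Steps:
(30656 + 11414) + l = (30656 + 11414) + 9387 = 42070 + 9387 = 51457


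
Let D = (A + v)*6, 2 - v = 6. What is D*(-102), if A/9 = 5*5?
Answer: -135252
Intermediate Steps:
v = -4 (v = 2 - 1*6 = 2 - 6 = -4)
A = 225 (A = 9*(5*5) = 9*25 = 225)
D = 1326 (D = (225 - 4)*6 = 221*6 = 1326)
D*(-102) = 1326*(-102) = -135252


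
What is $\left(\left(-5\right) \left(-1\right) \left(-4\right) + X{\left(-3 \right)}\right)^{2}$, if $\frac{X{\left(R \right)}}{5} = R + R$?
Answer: $2500$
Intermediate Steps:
$X{\left(R \right)} = 10 R$ ($X{\left(R \right)} = 5 \left(R + R\right) = 5 \cdot 2 R = 10 R$)
$\left(\left(-5\right) \left(-1\right) \left(-4\right) + X{\left(-3 \right)}\right)^{2} = \left(\left(-5\right) \left(-1\right) \left(-4\right) + 10 \left(-3\right)\right)^{2} = \left(5 \left(-4\right) - 30\right)^{2} = \left(-20 - 30\right)^{2} = \left(-50\right)^{2} = 2500$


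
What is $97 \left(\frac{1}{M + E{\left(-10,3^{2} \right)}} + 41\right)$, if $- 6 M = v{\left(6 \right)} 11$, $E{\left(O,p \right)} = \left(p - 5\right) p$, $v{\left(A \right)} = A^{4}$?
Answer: $\frac{9306083}{2340} \approx 3977.0$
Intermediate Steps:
$E{\left(O,p \right)} = p \left(-5 + p\right)$ ($E{\left(O,p \right)} = \left(-5 + p\right) p = p \left(-5 + p\right)$)
$M = -2376$ ($M = - \frac{6^{4} \cdot 11}{6} = - \frac{1296 \cdot 11}{6} = \left(- \frac{1}{6}\right) 14256 = -2376$)
$97 \left(\frac{1}{M + E{\left(-10,3^{2} \right)}} + 41\right) = 97 \left(\frac{1}{-2376 + 3^{2} \left(-5 + 3^{2}\right)} + 41\right) = 97 \left(\frac{1}{-2376 + 9 \left(-5 + 9\right)} + 41\right) = 97 \left(\frac{1}{-2376 + 9 \cdot 4} + 41\right) = 97 \left(\frac{1}{-2376 + 36} + 41\right) = 97 \left(\frac{1}{-2340} + 41\right) = 97 \left(- \frac{1}{2340} + 41\right) = 97 \cdot \frac{95939}{2340} = \frac{9306083}{2340}$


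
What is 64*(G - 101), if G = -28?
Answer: -8256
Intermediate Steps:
64*(G - 101) = 64*(-28 - 101) = 64*(-129) = -8256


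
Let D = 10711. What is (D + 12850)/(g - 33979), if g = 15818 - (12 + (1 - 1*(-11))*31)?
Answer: -23561/18545 ≈ -1.2705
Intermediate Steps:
g = 15434 (g = 15818 - (12 + (1 + 11)*31) = 15818 - (12 + 12*31) = 15818 - (12 + 372) = 15818 - 1*384 = 15818 - 384 = 15434)
(D + 12850)/(g - 33979) = (10711 + 12850)/(15434 - 33979) = 23561/(-18545) = 23561*(-1/18545) = -23561/18545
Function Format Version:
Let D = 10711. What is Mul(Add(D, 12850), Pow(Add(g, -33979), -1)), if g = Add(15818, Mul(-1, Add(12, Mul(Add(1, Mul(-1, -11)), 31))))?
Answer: Rational(-23561, 18545) ≈ -1.2705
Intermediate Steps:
g = 15434 (g = Add(15818, Mul(-1, Add(12, Mul(Add(1, 11), 31)))) = Add(15818, Mul(-1, Add(12, Mul(12, 31)))) = Add(15818, Mul(-1, Add(12, 372))) = Add(15818, Mul(-1, 384)) = Add(15818, -384) = 15434)
Mul(Add(D, 12850), Pow(Add(g, -33979), -1)) = Mul(Add(10711, 12850), Pow(Add(15434, -33979), -1)) = Mul(23561, Pow(-18545, -1)) = Mul(23561, Rational(-1, 18545)) = Rational(-23561, 18545)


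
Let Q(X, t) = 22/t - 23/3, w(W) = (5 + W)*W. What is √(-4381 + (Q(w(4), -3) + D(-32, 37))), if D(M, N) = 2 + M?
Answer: I*√4426 ≈ 66.528*I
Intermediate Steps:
w(W) = W*(5 + W)
Q(X, t) = -23/3 + 22/t (Q(X, t) = 22/t - 23*⅓ = 22/t - 23/3 = -23/3 + 22/t)
√(-4381 + (Q(w(4), -3) + D(-32, 37))) = √(-4381 + ((-23/3 + 22/(-3)) + (2 - 32))) = √(-4381 + ((-23/3 + 22*(-⅓)) - 30)) = √(-4381 + ((-23/3 - 22/3) - 30)) = √(-4381 + (-15 - 30)) = √(-4381 - 45) = √(-4426) = I*√4426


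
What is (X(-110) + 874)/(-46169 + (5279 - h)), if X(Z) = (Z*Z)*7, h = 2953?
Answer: -85574/43843 ≈ -1.9518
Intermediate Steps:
X(Z) = 7*Z² (X(Z) = Z²*7 = 7*Z²)
(X(-110) + 874)/(-46169 + (5279 - h)) = (7*(-110)² + 874)/(-46169 + (5279 - 1*2953)) = (7*12100 + 874)/(-46169 + (5279 - 2953)) = (84700 + 874)/(-46169 + 2326) = 85574/(-43843) = 85574*(-1/43843) = -85574/43843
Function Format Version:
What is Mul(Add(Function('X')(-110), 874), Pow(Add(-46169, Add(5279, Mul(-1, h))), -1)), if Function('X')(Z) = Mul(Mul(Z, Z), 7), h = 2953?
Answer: Rational(-85574, 43843) ≈ -1.9518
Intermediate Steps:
Function('X')(Z) = Mul(7, Pow(Z, 2)) (Function('X')(Z) = Mul(Pow(Z, 2), 7) = Mul(7, Pow(Z, 2)))
Mul(Add(Function('X')(-110), 874), Pow(Add(-46169, Add(5279, Mul(-1, h))), -1)) = Mul(Add(Mul(7, Pow(-110, 2)), 874), Pow(Add(-46169, Add(5279, Mul(-1, 2953))), -1)) = Mul(Add(Mul(7, 12100), 874), Pow(Add(-46169, Add(5279, -2953)), -1)) = Mul(Add(84700, 874), Pow(Add(-46169, 2326), -1)) = Mul(85574, Pow(-43843, -1)) = Mul(85574, Rational(-1, 43843)) = Rational(-85574, 43843)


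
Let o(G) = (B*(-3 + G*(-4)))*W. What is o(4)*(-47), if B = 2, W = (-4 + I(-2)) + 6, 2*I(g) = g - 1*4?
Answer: -1786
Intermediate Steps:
I(g) = -2 + g/2 (I(g) = (g - 1*4)/2 = (g - 4)/2 = (-4 + g)/2 = -2 + g/2)
W = -1 (W = (-4 + (-2 + (½)*(-2))) + 6 = (-4 + (-2 - 1)) + 6 = (-4 - 3) + 6 = -7 + 6 = -1)
o(G) = 6 + 8*G (o(G) = (2*(-3 + G*(-4)))*(-1) = (2*(-3 - 4*G))*(-1) = (-6 - 8*G)*(-1) = 6 + 8*G)
o(4)*(-47) = (6 + 8*4)*(-47) = (6 + 32)*(-47) = 38*(-47) = -1786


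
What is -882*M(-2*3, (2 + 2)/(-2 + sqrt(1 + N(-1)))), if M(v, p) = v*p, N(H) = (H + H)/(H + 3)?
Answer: -10584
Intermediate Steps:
N(H) = 2*H/(3 + H) (N(H) = (2*H)/(3 + H) = 2*H/(3 + H))
M(v, p) = p*v
-882*M(-2*3, (2 + 2)/(-2 + sqrt(1 + N(-1)))) = -882*(2 + 2)/(-2 + sqrt(1 + 2*(-1)/(3 - 1)))*(-2*3) = -882*4/(-2 + sqrt(1 + 2*(-1)/2))*(-6) = -882*4/(-2 + sqrt(1 + 2*(-1)*(1/2)))*(-6) = -882*4/(-2 + sqrt(1 - 1))*(-6) = -882*4/(-2 + sqrt(0))*(-6) = -882*4/(-2 + 0)*(-6) = -882*4/(-2)*(-6) = -882*4*(-1/2)*(-6) = -(-1764)*(-6) = -882*12 = -10584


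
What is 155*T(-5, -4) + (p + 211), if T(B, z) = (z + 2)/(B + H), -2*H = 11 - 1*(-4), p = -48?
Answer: 939/5 ≈ 187.80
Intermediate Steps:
H = -15/2 (H = -(11 - 1*(-4))/2 = -(11 + 4)/2 = -½*15 = -15/2 ≈ -7.5000)
T(B, z) = (2 + z)/(-15/2 + B) (T(B, z) = (z + 2)/(B - 15/2) = (2 + z)/(-15/2 + B))
155*T(-5, -4) + (p + 211) = 155*(2*(2 - 4)/(-15 + 2*(-5))) + (-48 + 211) = 155*(2*(-2)/(-15 - 10)) + 163 = 155*(2*(-2)/(-25)) + 163 = 155*(2*(-1/25)*(-2)) + 163 = 155*(4/25) + 163 = 124/5 + 163 = 939/5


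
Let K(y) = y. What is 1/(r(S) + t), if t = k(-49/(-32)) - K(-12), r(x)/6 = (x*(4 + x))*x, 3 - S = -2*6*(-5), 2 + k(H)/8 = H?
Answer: -4/4132695 ≈ -9.6789e-7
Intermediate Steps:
k(H) = -16 + 8*H
S = -57 (S = 3 - (-2*6)*(-5) = 3 - (-12)*(-5) = 3 - 1*60 = 3 - 60 = -57)
r(x) = 6*x**2*(4 + x) (r(x) = 6*((x*(4 + x))*x) = 6*(x**2*(4 + x)) = 6*x**2*(4 + x))
t = 33/4 (t = (-16 + 8*(-49/(-32))) - 1*(-12) = (-16 + 8*(-49*(-1/32))) + 12 = (-16 + 8*(49/32)) + 12 = (-16 + 49/4) + 12 = -15/4 + 12 = 33/4 ≈ 8.2500)
1/(r(S) + t) = 1/(6*(-57)**2*(4 - 57) + 33/4) = 1/(6*3249*(-53) + 33/4) = 1/(-1033182 + 33/4) = 1/(-4132695/4) = -4/4132695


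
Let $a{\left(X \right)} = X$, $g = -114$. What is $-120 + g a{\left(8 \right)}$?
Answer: $-1032$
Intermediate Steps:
$-120 + g a{\left(8 \right)} = -120 - 912 = -1032$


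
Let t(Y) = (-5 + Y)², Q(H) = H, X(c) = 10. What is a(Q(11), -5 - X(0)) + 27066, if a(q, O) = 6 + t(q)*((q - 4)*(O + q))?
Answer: 26064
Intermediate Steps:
a(q, O) = 6 + (-5 + q)²*(-4 + q)*(O + q) (a(q, O) = 6 + (-5 + q)²*((q - 4)*(O + q)) = 6 + (-5 + q)²*((-4 + q)*(O + q)) = 6 + (-5 + q)²*(-4 + q)*(O + q))
a(Q(11), -5 - X(0)) + 27066 = (6 + 11²*(-5 + 11)² - 4*(-5 - 1*10)*(-5 + 11)² - 4*11*(-5 + 11)² + (-5 - 1*10)*11*(-5 + 11)²) + 27066 = (6 + 121*6² - 4*(-5 - 10)*6² - 4*11*6² + (-5 - 10)*11*6²) + 27066 = (6 + 121*36 - 4*(-15)*36 - 4*11*36 - 15*11*36) + 27066 = (6 + 4356 + 2160 - 1584 - 5940) + 27066 = -1002 + 27066 = 26064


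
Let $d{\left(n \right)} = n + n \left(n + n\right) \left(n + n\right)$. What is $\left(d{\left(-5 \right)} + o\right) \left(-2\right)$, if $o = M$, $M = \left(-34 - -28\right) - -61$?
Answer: $900$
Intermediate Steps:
$d{\left(n \right)} = n + 4 n^{3}$ ($d{\left(n \right)} = n + n 2 n 2 n = n + n 4 n^{2} = n + 4 n^{3}$)
$M = 55$ ($M = \left(-34 + 28\right) + 61 = -6 + 61 = 55$)
$o = 55$
$\left(d{\left(-5 \right)} + o\right) \left(-2\right) = \left(\left(-5 + 4 \left(-5\right)^{3}\right) + 55\right) \left(-2\right) = \left(\left(-5 + 4 \left(-125\right)\right) + 55\right) \left(-2\right) = \left(\left(-5 - 500\right) + 55\right) \left(-2\right) = \left(-505 + 55\right) \left(-2\right) = \left(-450\right) \left(-2\right) = 900$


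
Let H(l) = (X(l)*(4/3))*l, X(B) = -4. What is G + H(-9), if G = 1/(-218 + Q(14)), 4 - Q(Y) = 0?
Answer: 10271/214 ≈ 47.995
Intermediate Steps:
Q(Y) = 4 (Q(Y) = 4 - 1*0 = 4 + 0 = 4)
G = -1/214 (G = 1/(-218 + 4) = 1/(-214) = -1/214 ≈ -0.0046729)
H(l) = -16*l/3 (H(l) = (-16/3)*l = (-4*4/3)*l = -16*l/3)
G + H(-9) = -1/214 - 16/3*(-9) = -1/214 + 48 = 10271/214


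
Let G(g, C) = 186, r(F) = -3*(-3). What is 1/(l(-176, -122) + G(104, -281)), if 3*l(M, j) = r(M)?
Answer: 1/189 ≈ 0.0052910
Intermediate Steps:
r(F) = 9
l(M, j) = 3 (l(M, j) = (⅓)*9 = 3)
1/(l(-176, -122) + G(104, -281)) = 1/(3 + 186) = 1/189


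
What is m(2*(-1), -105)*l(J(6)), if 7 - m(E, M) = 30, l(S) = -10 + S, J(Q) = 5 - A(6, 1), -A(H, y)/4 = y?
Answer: 23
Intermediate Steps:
A(H, y) = -4*y
J(Q) = 9 (J(Q) = 5 - (-4) = 5 - 1*(-4) = 5 + 4 = 9)
m(E, M) = -23 (m(E, M) = 7 - 1*30 = 7 - 30 = -23)
m(2*(-1), -105)*l(J(6)) = -23*(-10 + 9) = -23*(-1) = 23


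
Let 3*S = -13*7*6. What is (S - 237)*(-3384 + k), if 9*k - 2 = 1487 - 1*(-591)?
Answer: 11889544/9 ≈ 1.3211e+6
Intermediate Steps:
k = 2080/9 (k = 2/9 + (1487 - 1*(-591))/9 = 2/9 + (1487 + 591)/9 = 2/9 + (1/9)*2078 = 2/9 + 2078/9 = 2080/9 ≈ 231.11)
S = -182 (S = (-13*7*6)/3 = (-91*6)/3 = (1/3)*(-546) = -182)
(S - 237)*(-3384 + k) = (-182 - 237)*(-3384 + 2080/9) = -419*(-28376/9) = 11889544/9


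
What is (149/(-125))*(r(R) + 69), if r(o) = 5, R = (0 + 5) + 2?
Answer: -11026/125 ≈ -88.208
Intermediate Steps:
R = 7 (R = 5 + 2 = 7)
(149/(-125))*(r(R) + 69) = (149/(-125))*(5 + 69) = (149*(-1/125))*74 = -149/125*74 = -11026/125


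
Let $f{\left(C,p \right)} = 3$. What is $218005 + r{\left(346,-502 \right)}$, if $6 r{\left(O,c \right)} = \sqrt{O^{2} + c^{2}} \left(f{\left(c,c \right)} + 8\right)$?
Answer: $218005 + \frac{11 \sqrt{92930}}{3} \approx 2.1912 \cdot 10^{5}$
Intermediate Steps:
$r{\left(O,c \right)} = \frac{11 \sqrt{O^{2} + c^{2}}}{6}$ ($r{\left(O,c \right)} = \frac{\sqrt{O^{2} + c^{2}} \left(3 + 8\right)}{6} = \frac{\sqrt{O^{2} + c^{2}} \cdot 11}{6} = \frac{11 \sqrt{O^{2} + c^{2}}}{6}$)
$218005 + r{\left(346,-502 \right)} = 218005 + \frac{11 \sqrt{346^{2} + \left(-502\right)^{2}}}{6} = 218005 + \frac{11 \sqrt{119716 + 252004}}{6} = 218005 + \frac{11 \sqrt{371720}}{6} = 218005 + \frac{11 \cdot 2 \sqrt{92930}}{6} = 218005 + \frac{11 \sqrt{92930}}{3}$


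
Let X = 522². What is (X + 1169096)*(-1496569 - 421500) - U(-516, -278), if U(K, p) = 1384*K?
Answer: -2765049194876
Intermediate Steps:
X = 272484
(X + 1169096)*(-1496569 - 421500) - U(-516, -278) = (272484 + 1169096)*(-1496569 - 421500) - 1384*(-516) = 1441580*(-1918069) - 1*(-714144) = -2765049909020 + 714144 = -2765049194876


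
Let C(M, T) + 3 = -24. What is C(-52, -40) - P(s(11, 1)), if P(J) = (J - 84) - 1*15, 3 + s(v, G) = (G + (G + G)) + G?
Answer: 71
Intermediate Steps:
C(M, T) = -27 (C(M, T) = -3 - 24 = -27)
s(v, G) = -3 + 4*G (s(v, G) = -3 + ((G + (G + G)) + G) = -3 + ((G + 2*G) + G) = -3 + (3*G + G) = -3 + 4*G)
P(J) = -99 + J (P(J) = (-84 + J) - 15 = -99 + J)
C(-52, -40) - P(s(11, 1)) = -27 - (-99 + (-3 + 4*1)) = -27 - (-99 + (-3 + 4)) = -27 - (-99 + 1) = -27 - 1*(-98) = -27 + 98 = 71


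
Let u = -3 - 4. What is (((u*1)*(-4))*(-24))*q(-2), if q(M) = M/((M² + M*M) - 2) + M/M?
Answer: -448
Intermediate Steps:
u = -7
q(M) = 1 + M/(-2 + 2*M²) (q(M) = M/((M² + M²) - 2) + 1 = M/(2*M² - 2) + 1 = M/(-2 + 2*M²) + 1 = 1 + M/(-2 + 2*M²))
(((u*1)*(-4))*(-24))*q(-2) = ((-7*1*(-4))*(-24))*((-1 + (-2)² + (½)*(-2))/(-1 + (-2)²)) = (-7*(-4)*(-24))*((-1 + 4 - 1)/(-1 + 4)) = (28*(-24))*(2/3) = -224*2 = -672*⅔ = -448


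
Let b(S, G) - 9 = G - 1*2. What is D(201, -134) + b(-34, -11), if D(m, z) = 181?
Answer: 177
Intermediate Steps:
b(S, G) = 7 + G (b(S, G) = 9 + (G - 1*2) = 9 + (G - 2) = 9 + (-2 + G) = 7 + G)
D(201, -134) + b(-34, -11) = 181 + (7 - 11) = 181 - 4 = 177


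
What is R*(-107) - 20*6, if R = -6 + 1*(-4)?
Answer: 950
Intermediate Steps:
R = -10 (R = -6 - 4 = -10)
R*(-107) - 20*6 = -10*(-107) - 20*6 = 1070 - 120 = 950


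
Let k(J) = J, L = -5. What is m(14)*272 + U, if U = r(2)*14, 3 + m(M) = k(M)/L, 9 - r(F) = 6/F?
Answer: -7468/5 ≈ -1493.6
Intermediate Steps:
r(F) = 9 - 6/F
m(M) = -3 - M/5 (m(M) = -3 + M/(-5) = -3 + M*(-1/5) = -3 - M/5)
U = 84 (U = (9 - 6/2)*14 = (9 - 6*1/2)*14 = (9 - 3)*14 = 6*14 = 84)
m(14)*272 + U = (-3 - 1/5*14)*272 + 84 = (-3 - 14/5)*272 + 84 = -29/5*272 + 84 = -7888/5 + 84 = -7468/5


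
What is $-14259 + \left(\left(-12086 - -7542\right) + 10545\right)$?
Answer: $-8258$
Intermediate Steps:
$-14259 + \left(\left(-12086 - -7542\right) + 10545\right) = -14259 + \left(\left(-12086 + 7542\right) + 10545\right) = -14259 + \left(-4544 + 10545\right) = -14259 + 6001 = -8258$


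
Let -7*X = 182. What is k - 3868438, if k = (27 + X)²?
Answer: -3868437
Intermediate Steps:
X = -26 (X = -⅐*182 = -26)
k = 1 (k = (27 - 26)² = 1² = 1)
k - 3868438 = 1 - 3868438 = -3868437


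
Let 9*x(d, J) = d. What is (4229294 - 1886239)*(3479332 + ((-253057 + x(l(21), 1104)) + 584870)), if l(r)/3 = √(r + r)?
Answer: 8929722347975 + 2343055*√42/3 ≈ 8.9297e+12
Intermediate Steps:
l(r) = 3*√2*√r (l(r) = 3*√(r + r) = 3*√(2*r) = 3*(√2*√r) = 3*√2*√r)
x(d, J) = d/9
(4229294 - 1886239)*(3479332 + ((-253057 + x(l(21), 1104)) + 584870)) = (4229294 - 1886239)*(3479332 + ((-253057 + (3*√2*√21)/9) + 584870)) = 2343055*(3479332 + ((-253057 + (3*√42)/9) + 584870)) = 2343055*(3479332 + ((-253057 + √42/3) + 584870)) = 2343055*(3479332 + (331813 + √42/3)) = 2343055*(3811145 + √42/3) = 8929722347975 + 2343055*√42/3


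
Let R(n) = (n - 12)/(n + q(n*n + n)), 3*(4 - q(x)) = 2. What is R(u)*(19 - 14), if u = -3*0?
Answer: -18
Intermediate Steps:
q(x) = 10/3 (q(x) = 4 - ⅓*2 = 4 - ⅔ = 10/3)
u = 0
R(n) = (-12 + n)/(10/3 + n) (R(n) = (n - 12)/(n + 10/3) = (-12 + n)/(10/3 + n))
R(u)*(19 - 14) = (3*(-12 + 0)/(10 + 3*0))*(19 - 14) = (3*(-12)/(10 + 0))*5 = (3*(-12)/10)*5 = (3*(⅒)*(-12))*5 = -18/5*5 = -18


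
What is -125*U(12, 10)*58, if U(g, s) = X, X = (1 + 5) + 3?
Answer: -65250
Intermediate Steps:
X = 9 (X = 6 + 3 = 9)
U(g, s) = 9
-125*U(12, 10)*58 = -125*9*58 = -1125*58 = -65250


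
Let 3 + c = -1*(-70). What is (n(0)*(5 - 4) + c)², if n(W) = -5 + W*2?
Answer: 3844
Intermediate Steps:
n(W) = -5 + 2*W
c = 67 (c = -3 - 1*(-70) = -3 + 70 = 67)
(n(0)*(5 - 4) + c)² = ((-5 + 2*0)*(5 - 4) + 67)² = ((-5 + 0)*1 + 67)² = (-5*1 + 67)² = (-5 + 67)² = 62² = 3844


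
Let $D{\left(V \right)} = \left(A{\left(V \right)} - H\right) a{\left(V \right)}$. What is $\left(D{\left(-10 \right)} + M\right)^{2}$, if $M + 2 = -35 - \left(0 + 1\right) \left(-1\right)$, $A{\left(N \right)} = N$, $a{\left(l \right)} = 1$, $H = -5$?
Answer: $1681$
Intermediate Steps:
$M = -36$ ($M = -2 - \left(35 + \left(0 + 1\right) \left(-1\right)\right) = -2 - \left(35 + 1 \left(-1\right)\right) = -2 - 34 = -36$)
$D{\left(V \right)} = 5 + V$ ($D{\left(V \right)} = \left(V - -5\right) 1 = \left(V + 5\right) 1 = \left(5 + V\right) 1 = 5 + V$)
$\left(D{\left(-10 \right)} + M\right)^{2} = \left(\left(5 - 10\right) - 36\right)^{2} = \left(-5 - 36\right)^{2} = \left(-41\right)^{2} = 1681$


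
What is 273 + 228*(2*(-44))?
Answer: -19791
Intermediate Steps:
273 + 228*(2*(-44)) = 273 + 228*(-88) = 273 - 20064 = -19791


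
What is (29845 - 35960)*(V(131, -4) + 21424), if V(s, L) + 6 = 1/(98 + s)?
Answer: -29992381145/229 ≈ -1.3097e+8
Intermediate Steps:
V(s, L) = -6 + 1/(98 + s)
(29845 - 35960)*(V(131, -4) + 21424) = (29845 - 35960)*((-587 - 6*131)/(98 + 131) + 21424) = -6115*((-587 - 786)/229 + 21424) = -6115*((1/229)*(-1373) + 21424) = -6115*(-1373/229 + 21424) = -6115*4904723/229 = -29992381145/229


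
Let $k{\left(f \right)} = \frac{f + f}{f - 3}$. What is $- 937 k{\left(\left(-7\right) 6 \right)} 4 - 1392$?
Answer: $- \frac{125824}{15} \approx -8388.3$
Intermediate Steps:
$k{\left(f \right)} = \frac{2 f}{-3 + f}$
$- 937 k{\left(\left(-7\right) 6 \right)} 4 - 1392 = - 937 \frac{2 \left(\left(-7\right) 6\right)}{-3 - 42} \cdot 4 - 1392 = - 937 \cdot 2 \left(-42\right) \frac{1}{-3 - 42} \cdot 4 - 1392 = - 937 \cdot 2 \left(-42\right) \frac{1}{-45} \cdot 4 - 1392 = - 937 \cdot 2 \left(-42\right) \left(- \frac{1}{45}\right) 4 - 1392 = - 937 \cdot \frac{28}{15} \cdot 4 - 1392 = \left(-937\right) \frac{112}{15} - 1392 = - \frac{104944}{15} - 1392 = - \frac{125824}{15}$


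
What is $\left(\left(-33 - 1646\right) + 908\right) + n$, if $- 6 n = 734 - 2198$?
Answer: $-527$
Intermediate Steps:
$n = 244$ ($n = - \frac{734 - 2198}{6} = \left(- \frac{1}{6}\right) \left(-1464\right) = 244$)
$\left(\left(-33 - 1646\right) + 908\right) + n = \left(\left(-33 - 1646\right) + 908\right) + 244 = \left(-1679 + 908\right) + 244 = -771 + 244 = -527$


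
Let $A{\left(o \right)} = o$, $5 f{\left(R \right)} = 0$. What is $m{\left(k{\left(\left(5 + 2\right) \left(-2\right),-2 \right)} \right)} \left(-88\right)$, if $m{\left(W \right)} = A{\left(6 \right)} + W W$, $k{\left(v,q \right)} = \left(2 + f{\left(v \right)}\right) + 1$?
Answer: $-1320$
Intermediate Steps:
$f{\left(R \right)} = 0$ ($f{\left(R \right)} = \frac{1}{5} \cdot 0 = 0$)
$k{\left(v,q \right)} = 3$ ($k{\left(v,q \right)} = \left(2 + 0\right) + 1 = 2 + 1 = 3$)
$m{\left(W \right)} = 6 + W^{2}$ ($m{\left(W \right)} = 6 + W W = 6 + W^{2}$)
$m{\left(k{\left(\left(5 + 2\right) \left(-2\right),-2 \right)} \right)} \left(-88\right) = \left(6 + 3^{2}\right) \left(-88\right) = \left(6 + 9\right) \left(-88\right) = 15 \left(-88\right) = -1320$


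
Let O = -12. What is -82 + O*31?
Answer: -454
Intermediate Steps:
-82 + O*31 = -82 - 12*31 = -82 - 372 = -454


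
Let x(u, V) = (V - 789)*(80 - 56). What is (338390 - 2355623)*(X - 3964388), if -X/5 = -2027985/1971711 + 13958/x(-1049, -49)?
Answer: 5872675895253001179477/734352808 ≈ 7.9971e+12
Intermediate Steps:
x(u, V) = -18936 + 24*V (x(u, V) = (-789 + V)*24 = -18936 + 24*V)
X = 6324812635/734352808 (X = -5*(-2027985/1971711 + 13958/(-18936 + 24*(-49))) = -5*(-2027985*1/1971711 + 13958/(-18936 - 1176)) = -5*(-675995/657237 + 13958/(-20112)) = -5*(-675995/657237 + 13958*(-1/20112)) = -5*(-675995/657237 - 6979/10056) = -5*(-1264962527/734352808) = 6324812635/734352808 ≈ 8.6128)
(338390 - 2355623)*(X - 3964388) = (338390 - 2355623)*(6324812635/734352808 - 3964388) = -2017233*(-2911253134988869/734352808) = 5872675895253001179477/734352808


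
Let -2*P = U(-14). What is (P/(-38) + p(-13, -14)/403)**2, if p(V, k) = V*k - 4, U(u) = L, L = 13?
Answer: 352200289/938074384 ≈ 0.37545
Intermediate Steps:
U(u) = 13
p(V, k) = -4 + V*k
P = -13/2 (P = -1/2*13 = -13/2 ≈ -6.5000)
(P/(-38) + p(-13, -14)/403)**2 = (-13/2/(-38) + (-4 - 13*(-14))/403)**2 = (-13/2*(-1/38) + (-4 + 182)*(1/403))**2 = (13/76 + 178*(1/403))**2 = (13/76 + 178/403)**2 = (18767/30628)**2 = 352200289/938074384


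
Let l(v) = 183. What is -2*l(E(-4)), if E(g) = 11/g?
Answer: -366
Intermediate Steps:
-2*l(E(-4)) = -2*183 = -366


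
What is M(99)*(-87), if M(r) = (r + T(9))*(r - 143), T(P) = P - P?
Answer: 378972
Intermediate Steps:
T(P) = 0
M(r) = r*(-143 + r) (M(r) = (r + 0)*(r - 143) = r*(-143 + r))
M(99)*(-87) = (99*(-143 + 99))*(-87) = (99*(-44))*(-87) = -4356*(-87) = 378972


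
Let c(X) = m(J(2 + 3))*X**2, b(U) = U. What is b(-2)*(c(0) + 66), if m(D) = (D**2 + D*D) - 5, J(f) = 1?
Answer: -132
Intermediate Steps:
m(D) = -5 + 2*D**2 (m(D) = (D**2 + D**2) - 5 = 2*D**2 - 5 = -5 + 2*D**2)
c(X) = -3*X**2 (c(X) = (-5 + 2*1**2)*X**2 = (-5 + 2*1)*X**2 = (-5 + 2)*X**2 = -3*X**2)
b(-2)*(c(0) + 66) = -2*(-3*0**2 + 66) = -2*(-3*0 + 66) = -2*(0 + 66) = -2*66 = -132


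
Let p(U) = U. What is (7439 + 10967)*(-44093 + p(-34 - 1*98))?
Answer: -814005350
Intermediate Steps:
(7439 + 10967)*(-44093 + p(-34 - 1*98)) = (7439 + 10967)*(-44093 + (-34 - 1*98)) = 18406*(-44093 + (-34 - 98)) = 18406*(-44093 - 132) = 18406*(-44225) = -814005350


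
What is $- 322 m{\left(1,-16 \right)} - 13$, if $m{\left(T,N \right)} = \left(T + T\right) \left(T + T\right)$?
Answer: $-1301$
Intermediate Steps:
$m{\left(T,N \right)} = 4 T^{2}$ ($m{\left(T,N \right)} = 2 T 2 T = 4 T^{2}$)
$- 322 m{\left(1,-16 \right)} - 13 = - 322 \cdot 4 \cdot 1^{2} - 13 = - 322 \cdot 4 \cdot 1 - 13 = \left(-322\right) 4 - 13 = -1288 - 13 = -1301$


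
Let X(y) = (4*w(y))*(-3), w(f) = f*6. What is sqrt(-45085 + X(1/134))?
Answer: I*sqrt(202388977)/67 ≈ 212.33*I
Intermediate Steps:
w(f) = 6*f
X(y) = -72*y (X(y) = (4*(6*y))*(-3) = (24*y)*(-3) = -72*y)
sqrt(-45085 + X(1/134)) = sqrt(-45085 - 72/134) = sqrt(-45085 - 72*1/134) = sqrt(-45085 - 36/67) = sqrt(-3020731/67) = I*sqrt(202388977)/67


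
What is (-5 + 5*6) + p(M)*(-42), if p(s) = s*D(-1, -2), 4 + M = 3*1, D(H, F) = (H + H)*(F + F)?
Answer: 361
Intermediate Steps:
D(H, F) = 4*F*H (D(H, F) = (2*H)*(2*F) = 4*F*H)
M = -1 (M = -4 + 3*1 = -4 + 3 = -1)
p(s) = 8*s (p(s) = s*(4*(-2)*(-1)) = s*8 = 8*s)
(-5 + 5*6) + p(M)*(-42) = (-5 + 5*6) + (8*(-1))*(-42) = (-5 + 30) - 8*(-42) = 25 + 336 = 361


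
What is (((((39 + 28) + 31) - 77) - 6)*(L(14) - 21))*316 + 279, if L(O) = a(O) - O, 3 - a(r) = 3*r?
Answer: -350481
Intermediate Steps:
a(r) = 3 - 3*r
L(O) = 3 - 4*O (L(O) = (3 - 3*O) - O = 3 - 4*O)
(((((39 + 28) + 31) - 77) - 6)*(L(14) - 21))*316 + 279 = (((((39 + 28) + 31) - 77) - 6)*((3 - 4*14) - 21))*316 + 279 = ((((67 + 31) - 77) - 6)*((3 - 56) - 21))*316 + 279 = (((98 - 77) - 6)*(-53 - 21))*316 + 279 = ((21 - 6)*(-74))*316 + 279 = (15*(-74))*316 + 279 = -1110*316 + 279 = -350760 + 279 = -350481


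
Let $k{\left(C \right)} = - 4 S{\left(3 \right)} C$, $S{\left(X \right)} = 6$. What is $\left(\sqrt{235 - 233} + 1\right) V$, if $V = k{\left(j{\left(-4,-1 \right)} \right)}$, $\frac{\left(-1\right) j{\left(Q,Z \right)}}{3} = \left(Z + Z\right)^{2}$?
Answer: $288 + 288 \sqrt{2} \approx 695.29$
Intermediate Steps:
$j{\left(Q,Z \right)} = - 12 Z^{2}$ ($j{\left(Q,Z \right)} = - 3 \left(Z + Z\right)^{2} = - 3 \left(2 Z\right)^{2} = - 3 \cdot 4 Z^{2} = - 12 Z^{2}$)
$k{\left(C \right)} = - 24 C$ ($k{\left(C \right)} = \left(-4\right) 6 C = - 24 C$)
$V = 288$ ($V = - 24 \left(- 12 \left(-1\right)^{2}\right) = - 24 \left(\left(-12\right) 1\right) = \left(-24\right) \left(-12\right) = 288$)
$\left(\sqrt{235 - 233} + 1\right) V = \left(\sqrt{235 - 233} + 1\right) 288 = \left(\sqrt{2} + 1\right) 288 = \left(1 + \sqrt{2}\right) 288 = 288 + 288 \sqrt{2}$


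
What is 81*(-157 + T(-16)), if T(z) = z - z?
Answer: -12717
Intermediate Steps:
T(z) = 0
81*(-157 + T(-16)) = 81*(-157 + 0) = 81*(-157) = -12717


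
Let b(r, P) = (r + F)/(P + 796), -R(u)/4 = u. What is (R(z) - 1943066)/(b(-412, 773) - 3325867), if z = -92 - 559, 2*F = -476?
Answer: 3044584878/5218285973 ≈ 0.58345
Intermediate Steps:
F = -238 (F = (½)*(-476) = -238)
z = -651
R(u) = -4*u
b(r, P) = (-238 + r)/(796 + P) (b(r, P) = (r - 238)/(P + 796) = (-238 + r)/(796 + P))
(R(z) - 1943066)/(b(-412, 773) - 3325867) = (-4*(-651) - 1943066)/((-238 - 412)/(796 + 773) - 3325867) = (2604 - 1943066)/(-650/1569 - 3325867) = -1940462/((1/1569)*(-650) - 3325867) = -1940462/(-650/1569 - 3325867) = -1940462/(-5218285973/1569) = -1940462*(-1569/5218285973) = 3044584878/5218285973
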